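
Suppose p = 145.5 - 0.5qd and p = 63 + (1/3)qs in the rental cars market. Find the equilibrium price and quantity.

Set the two price expressions equal: 145.5 - 0.5q = 63 + (1/3)q.
82.5 = (5/6)q, so q* = 99.
p* = 145.5 − (0.5)(99) = 96.

p* = 96, q* = 99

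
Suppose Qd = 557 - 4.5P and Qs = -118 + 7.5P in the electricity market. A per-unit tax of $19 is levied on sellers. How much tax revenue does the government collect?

Tax revenue = 4758.3125

Pre-tax equilibrium: P* = 56.25, Q* = 303.875.
Tax on sellers shifts supply to Qs = -118 + 7.5(P − 19) = -260.5 + 7.5P.
557 - 4.5P = -260.5 + 7.5P gives buyer price Pb = 68.125; sellers receive Ps = 68.125 − 19 = 49.125.
New quantity: Q = 557 − 4.5(68.125) = 250.4375.
Revenue = 19 × 250.4375 = 4758.3125.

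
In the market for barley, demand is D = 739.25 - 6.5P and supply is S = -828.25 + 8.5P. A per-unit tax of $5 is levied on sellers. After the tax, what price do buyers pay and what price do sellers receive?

Buyers pay 322/3, sellers receive 307/3

Pre-tax equilibrium: P* = 104.5, Q* = 60.
Tax on sellers shifts supply to S = -828.25 + 8.5(P − 5) = -870.75 + 8.5P.
739.25 - 6.5P = -870.75 + 8.5P gives buyer price Pb = 322/3; sellers receive Ps = 322/3 − 5 = 307/3.
New quantity: Q = 739.25 − 6.5(322/3) = 499/12.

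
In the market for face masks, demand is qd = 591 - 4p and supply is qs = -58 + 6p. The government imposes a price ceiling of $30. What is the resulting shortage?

Shortage = 349

Equilibrium price would be p* = 64.9, so the ceiling at 30 binds.
At p = 30: qd = 591 − 4(30) = 471, qs = -58 + 6(30) = 122.
Shortage = 471 − 122 = 349.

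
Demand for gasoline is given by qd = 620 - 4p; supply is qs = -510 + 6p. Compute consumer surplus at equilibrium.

Consumer surplus = 3528

Equilibrium: 620 - 4p = -510 + 6p gives p* = 113, q* = 168.
Demand choke price (qd = 0): p = 155.
CS = ½(155 − 113)(168) = 3528.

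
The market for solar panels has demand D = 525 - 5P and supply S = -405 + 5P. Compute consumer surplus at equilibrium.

Equilibrium: 525 - 5P = -405 + 5P gives P* = 93, Q* = 60.
Demand choke price (D = 0): P = 105.
CS = ½(105 − 93)(60) = 360.

Consumer surplus = 360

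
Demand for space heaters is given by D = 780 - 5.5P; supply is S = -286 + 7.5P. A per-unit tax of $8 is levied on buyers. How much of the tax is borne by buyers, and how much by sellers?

Buyers bear 60/13, sellers bear 44/13

Pre-tax equilibrium: P* = 82, Q* = 329.
Tax on buyers shifts demand to D = 780 − 5.5(P + 8) = 736 - 5.5P.
736 - 5.5P = -286 + 7.5P gives seller price Ps = 1022/13; buyers pay Pb = 1022/13 + 8 = 1126/13.
New quantity: Q = 780 − 5.5(1126/13) = 3947/13.
Buyer burden = 1126/13 − 82 = 60/13; seller burden = 82 − 1022/13 = 44/13.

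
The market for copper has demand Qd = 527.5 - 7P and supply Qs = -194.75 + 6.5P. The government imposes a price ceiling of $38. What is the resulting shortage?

Equilibrium price would be P* = 53.5, so the ceiling at 38 binds.
At P = 38: Qd = 527.5 − 7(38) = 261.5, Qs = -194.75 + 6.5(38) = 52.25.
Shortage = 261.5 − 52.25 = 209.25.

Shortage = 209.25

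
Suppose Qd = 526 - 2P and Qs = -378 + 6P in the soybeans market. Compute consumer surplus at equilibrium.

Equilibrium: 526 - 2P = -378 + 6P gives P* = 113, Q* = 300.
Demand choke price (Qd = 0): P = 263.
CS = ½(263 − 113)(300) = 22500.

Consumer surplus = 22500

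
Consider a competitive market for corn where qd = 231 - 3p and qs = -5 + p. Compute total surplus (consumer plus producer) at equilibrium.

Equilibrium: 231 - 3p = -5 + p gives p* = 59, q* = 54.
Demand choke price: p = 77; supply starts at p = 5.
CS = ½(77 − 59)(54) = 486; PS = ½(59 − 5)(54) = 1458.

Total surplus = 1944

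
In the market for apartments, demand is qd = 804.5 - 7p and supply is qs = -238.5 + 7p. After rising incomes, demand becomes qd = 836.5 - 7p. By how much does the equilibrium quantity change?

Original equilibrium: p* = 74.5, q* = 283.
New equilibrium: 836.5 - 7p = -238.5 + 7p, so 1075 = 14p and p' = 1075/14; q' = 836.5 − 7(1075/14) = 299.
Change in quantity: 299 − 283 = 16.

Δq = 16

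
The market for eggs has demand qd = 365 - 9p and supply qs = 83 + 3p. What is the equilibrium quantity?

q* = 153.5

Set qd = qs: 365 - 9p = 83 + 3p.
282 = 12p, so p* = 23.5.
q* = 365 − 9(23.5) = 153.5.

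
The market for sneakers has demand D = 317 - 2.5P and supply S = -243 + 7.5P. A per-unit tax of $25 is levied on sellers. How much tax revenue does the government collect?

Pre-tax equilibrium: P* = 56, Q* = 177.
Tax on sellers shifts supply to S = -243 + 7.5(P − 25) = -430.5 + 7.5P.
317 - 2.5P = -430.5 + 7.5P gives buyer price Pb = 74.75; sellers receive Ps = 74.75 − 25 = 49.75.
New quantity: Q = 317 − 2.5(74.75) = 130.125.
Revenue = 25 × 130.125 = 3253.125.

Tax revenue = 3253.125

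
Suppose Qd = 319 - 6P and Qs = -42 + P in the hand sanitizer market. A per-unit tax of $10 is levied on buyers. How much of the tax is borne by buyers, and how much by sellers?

Pre-tax equilibrium: P* = 361/7, Q* = 67/7.
Tax on buyers shifts demand to Qd = 319 − 6(P + 10) = 259 - 6P.
259 - 6P = -42 + P gives seller price Ps = 43; buyers pay Pb = 43 + 10 = 53.
New quantity: Q = 319 − 6(53) = 1.
Buyer burden = 53 − 361/7 = 10/7; seller burden = 361/7 − 43 = 60/7.

Buyers bear 10/7, sellers bear 60/7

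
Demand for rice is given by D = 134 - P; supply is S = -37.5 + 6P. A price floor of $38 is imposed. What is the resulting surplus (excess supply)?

Equilibrium price would be P* = 24.5, so the floor at 38 binds.
At P = 38: D = 96, S = 190.5.
Surplus = 190.5 − 96 = 94.5.

Surplus = 94.5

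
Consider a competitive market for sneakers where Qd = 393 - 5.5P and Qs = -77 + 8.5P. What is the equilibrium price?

Set Qd = Qs: 393 - 5.5P = -77 + 8.5P.
470 = 14P, so P* = 235/7.
Q* = 393 − 5.5(235/7) = 2917/14.

P* = 235/7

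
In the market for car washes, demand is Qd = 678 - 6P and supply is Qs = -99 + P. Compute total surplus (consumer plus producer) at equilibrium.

Equilibrium: 678 - 6P = -99 + P gives P* = 111, Q* = 12.
Demand choke price: P = 113; supply starts at P = 99.
CS = ½(113 − 111)(12) = 12; PS = ½(111 − 99)(12) = 72.

Total surplus = 84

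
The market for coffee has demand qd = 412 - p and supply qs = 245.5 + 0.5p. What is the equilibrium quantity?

q* = 301

Set qd = qs: 412 - p = 245.5 + 0.5p.
166.5 = 1.5p, so p* = 111.
q* = 412 − 1(111) = 301.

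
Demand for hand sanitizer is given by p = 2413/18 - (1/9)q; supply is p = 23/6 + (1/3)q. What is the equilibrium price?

p* = 101.5

Set the two price expressions equal: 2413/18 - (1/9)q = 23/6 + (1/3)q.
1172/9 = (4/9)q, so q* = 293.
p* = 2413/18 − (1/9)(293) = 101.5.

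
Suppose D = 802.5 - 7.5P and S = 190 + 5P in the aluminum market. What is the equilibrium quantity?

Set D = S: 802.5 - 7.5P = 190 + 5P.
612.5 = 12.5P, so P* = 49.
Q* = 802.5 − 7.5(49) = 435.

Q* = 435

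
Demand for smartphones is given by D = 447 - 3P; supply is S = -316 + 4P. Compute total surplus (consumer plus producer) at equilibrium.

Equilibrium: 447 - 3P = -316 + 4P gives P* = 109, Q* = 120.
Demand choke price: P = 149; supply starts at P = 79.
CS = ½(149 − 109)(120) = 2400; PS = ½(109 − 79)(120) = 1800.

Total surplus = 4200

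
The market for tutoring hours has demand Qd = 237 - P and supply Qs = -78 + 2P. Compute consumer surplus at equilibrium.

Equilibrium: 237 - P = -78 + 2P gives P* = 105, Q* = 132.
Demand choke price (Qd = 0): P = 237.
CS = ½(237 − 105)(132) = 8712.

Consumer surplus = 8712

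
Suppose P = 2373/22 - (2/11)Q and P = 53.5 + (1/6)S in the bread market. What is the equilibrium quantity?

Set the two price expressions equal: 2373/22 - (2/11)Q = 53.5 + (1/6)Q.
598/11 = (23/66)Q, so Q* = 156.
P* = 2373/22 − (2/11)(156) = 79.5.

Q* = 156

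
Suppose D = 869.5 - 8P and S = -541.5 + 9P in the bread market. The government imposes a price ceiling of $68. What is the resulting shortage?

Shortage = 255

Equilibrium price would be P* = 83, so the ceiling at 68 binds.
At P = 68: D = 869.5 − 8(68) = 325.5, S = -541.5 + 9(68) = 70.5.
Shortage = 325.5 − 70.5 = 255.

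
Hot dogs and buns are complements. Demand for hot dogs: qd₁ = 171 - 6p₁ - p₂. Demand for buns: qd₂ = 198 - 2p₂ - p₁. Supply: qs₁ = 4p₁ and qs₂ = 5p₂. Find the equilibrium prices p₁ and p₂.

Market 1: 171 - 6p₁ - p₂ = 4p₁ → 10p₁ + p₂ = 171.
Market 2: 7p₂ + p₁ = 198.
Eliminating p₂: 7×(1) − 1×(2) gives 69p₁ = 999, so p₁ = 333/23.
Back-substitute into (2): p₂ = (198 − 1×333/23) / 7 = 603/23.

p₁ = 333/23, p₂ = 603/23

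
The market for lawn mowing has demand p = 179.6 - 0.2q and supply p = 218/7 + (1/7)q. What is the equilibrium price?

p* = 93

Set the two price expressions equal: 179.6 - 0.2q = 218/7 + (1/7)q.
5196/35 = (12/35)q, so q* = 433.
p* = 179.6 − (0.2)(433) = 93.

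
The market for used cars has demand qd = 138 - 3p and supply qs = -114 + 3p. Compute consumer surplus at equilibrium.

Equilibrium: 138 - 3p = -114 + 3p gives p* = 42, q* = 12.
Demand choke price (qd = 0): p = 46.
CS = ½(46 − 42)(12) = 24.

Consumer surplus = 24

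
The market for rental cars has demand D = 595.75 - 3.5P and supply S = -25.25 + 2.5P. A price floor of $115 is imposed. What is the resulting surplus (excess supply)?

Surplus = 69

Equilibrium price would be P* = 103.5, so the floor at 115 binds.
At P = 115: D = 193.25, S = 262.25.
Surplus = 262.25 − 193.25 = 69.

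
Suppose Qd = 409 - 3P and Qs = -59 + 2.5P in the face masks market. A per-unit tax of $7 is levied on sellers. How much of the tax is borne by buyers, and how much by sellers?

Buyers bear 35/11, sellers bear 42/11

Pre-tax equilibrium: P* = 936/11, Q* = 1691/11.
Tax on sellers shifts supply to Qs = -59 + 2.5(P − 7) = -76.5 + 2.5P.
409 - 3P = -76.5 + 2.5P gives buyer price Pb = 971/11; sellers receive Ps = 971/11 − 7 = 894/11.
New quantity: Q = 409 − 3(971/11) = 1586/11.
Buyer burden = 971/11 − 936/11 = 35/11; seller burden = 936/11 − 894/11 = 42/11.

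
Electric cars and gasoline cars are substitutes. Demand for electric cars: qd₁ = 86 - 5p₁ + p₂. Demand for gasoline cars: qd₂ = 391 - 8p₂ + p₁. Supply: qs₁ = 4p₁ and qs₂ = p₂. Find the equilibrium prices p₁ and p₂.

Market 1: 86 - 5p₁ + p₂ = 4p₁ → 9p₁ - p₂ = 86.
Market 2: 9p₂ - p₁ = 391.
Eliminating p₂: 9×(1) + 1×(2) gives 80p₁ = 1165, so p₁ = 14.5625.
Back-substitute into (2): p₂ = (391 + 1×14.5625) / 9 = 45.0625.

p₁ = 14.5625, p₂ = 45.0625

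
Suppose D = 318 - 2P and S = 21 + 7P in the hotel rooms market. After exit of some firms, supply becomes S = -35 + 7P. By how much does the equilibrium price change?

Original equilibrium: P* = 33, Q* = 252.
New equilibrium: 318 - 2P = -35 + 7P, so 353 = 9P and P' = 353/9; Q' = 318 − 2(353/9) = 2156/9.
Change in price: 353/9 − 33 = 56/9.

ΔP = 56/9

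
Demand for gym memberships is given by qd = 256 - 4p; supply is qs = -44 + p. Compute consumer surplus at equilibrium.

Equilibrium: 256 - 4p = -44 + p gives p* = 60, q* = 16.
Demand choke price (qd = 0): p = 64.
CS = ½(64 − 60)(16) = 32.

Consumer surplus = 32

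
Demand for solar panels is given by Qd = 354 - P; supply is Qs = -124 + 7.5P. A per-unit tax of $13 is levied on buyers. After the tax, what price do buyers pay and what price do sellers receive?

Pre-tax equilibrium: P* = 956/17, Q* = 5062/17.
Tax on buyers shifts demand to Qd = 354 − 1(P + 13) = 341 - P.
341 - P = -124 + 7.5P gives seller price Ps = 930/17; buyers pay Pb = 930/17 + 13 = 1151/17.
New quantity: Q = 354 − 1(1151/17) = 4867/17.

Buyers pay 1151/17, sellers receive 930/17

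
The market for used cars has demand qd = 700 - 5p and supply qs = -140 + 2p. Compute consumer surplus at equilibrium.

Equilibrium: 700 - 5p = -140 + 2p gives p* = 120, q* = 100.
Demand choke price (qd = 0): p = 140.
CS = ½(140 − 120)(100) = 1000.

Consumer surplus = 1000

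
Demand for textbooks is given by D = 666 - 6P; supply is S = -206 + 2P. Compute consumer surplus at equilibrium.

Consumer surplus = 12

Equilibrium: 666 - 6P = -206 + 2P gives P* = 109, Q* = 12.
Demand choke price (D = 0): P = 111.
CS = ½(111 − 109)(12) = 12.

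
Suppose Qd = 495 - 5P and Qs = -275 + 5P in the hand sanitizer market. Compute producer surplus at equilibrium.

Producer surplus = 1210

Equilibrium: 495 - 5P = -275 + 5P gives P* = 77, Q* = 110.
Supply starts at P = 55 (where Qs = 0).
PS = ½(77 − 55)(110) = 1210.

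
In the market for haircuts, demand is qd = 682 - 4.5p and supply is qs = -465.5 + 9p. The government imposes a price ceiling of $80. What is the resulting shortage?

Equilibrium price would be p* = 85, so the ceiling at 80 binds.
At p = 80: qd = 682 − 4.5(80) = 322, qs = -465.5 + 9(80) = 254.5.
Shortage = 322 − 254.5 = 67.5.

Shortage = 67.5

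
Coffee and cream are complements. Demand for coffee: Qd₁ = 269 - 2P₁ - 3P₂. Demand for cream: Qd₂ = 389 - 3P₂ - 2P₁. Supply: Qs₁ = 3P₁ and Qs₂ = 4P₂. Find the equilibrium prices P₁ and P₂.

P₁ = 716/29, P₂ = 1407/29

Market 1: 269 - 2P₁ - 3P₂ = 3P₁ → 5P₁ + 3P₂ = 269.
Market 2: 7P₂ + 2P₁ = 389.
Eliminating P₂: 7×(1) − 3×(2) gives 29P₁ = 716, so P₁ = 716/29.
Back-substitute into (2): P₂ = (389 − 2×716/29) / 7 = 1407/29.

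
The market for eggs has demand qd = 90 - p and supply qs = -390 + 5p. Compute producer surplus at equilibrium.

Equilibrium: 90 - p = -390 + 5p gives p* = 80, q* = 10.
Supply starts at p = 78 (where qs = 0).
PS = ½(80 − 78)(10) = 10.

Producer surplus = 10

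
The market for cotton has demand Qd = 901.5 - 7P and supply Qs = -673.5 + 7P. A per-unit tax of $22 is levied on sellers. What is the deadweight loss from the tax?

Deadweight loss = 847

Pre-tax equilibrium: P* = 112.5, Q* = 114.
Tax on sellers shifts supply to Qs = -673.5 + 7(P − 22) = -827.5 + 7P.
901.5 - 7P = -827.5 + 7P gives buyer price Pb = 123.5; sellers receive Ps = 123.5 − 22 = 101.5.
New quantity: Q = 901.5 − 7(123.5) = 37.
DWL = ½ × 22 × (114 − 37) = 847.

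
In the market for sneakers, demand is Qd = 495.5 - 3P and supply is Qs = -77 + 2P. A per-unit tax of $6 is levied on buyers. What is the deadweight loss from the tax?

Pre-tax equilibrium: P* = 114.5, Q* = 152.
Tax on buyers shifts demand to Qd = 495.5 − 3(P + 6) = 477.5 - 3P.
477.5 - 3P = -77 + 2P gives seller price Ps = 110.9; buyers pay Pb = 110.9 + 6 = 116.9.
New quantity: Q = 495.5 − 3(116.9) = 144.8.
DWL = ½ × 6 × (152 − 144.8) = 21.6.

Deadweight loss = 21.6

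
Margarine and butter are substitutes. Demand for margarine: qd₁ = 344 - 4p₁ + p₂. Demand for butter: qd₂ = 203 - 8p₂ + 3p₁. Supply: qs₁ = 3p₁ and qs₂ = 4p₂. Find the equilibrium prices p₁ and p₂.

Market 1: 344 - 4p₁ + p₂ = 3p₁ → 7p₁ - p₂ = 344.
Market 2: 12p₂ - 3p₁ = 203.
Eliminating p₂: 12×(1) + 1×(2) gives 81p₁ = 4331, so p₁ = 4331/81.
Back-substitute into (2): p₂ = (203 + 3×4331/81) / 12 = 2453/81.

p₁ = 4331/81, p₂ = 2453/81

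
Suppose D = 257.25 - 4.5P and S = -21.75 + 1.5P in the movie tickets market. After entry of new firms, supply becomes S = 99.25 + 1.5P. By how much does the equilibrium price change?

ΔP = -121/6

Original equilibrium: P* = 46.5, Q* = 48.
New equilibrium: 257.25 - 4.5P = 99.25 + 1.5P, so 158 = 6P and P' = 79/3; Q' = 257.25 − 4.5(79/3) = 138.75.
Change in price: 79/3 − 46.5 = -121/6.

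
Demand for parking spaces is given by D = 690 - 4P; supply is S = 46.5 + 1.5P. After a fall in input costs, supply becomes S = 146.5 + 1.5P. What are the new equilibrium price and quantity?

P' = 1087/11, Q' = 3242/11

Original equilibrium: P* = 117, Q* = 222.
New equilibrium: 690 - 4P = 146.5 + 1.5P, so 543.5 = 5.5P and P' = 1087/11; Q' = 690 − 4(1087/11) = 3242/11.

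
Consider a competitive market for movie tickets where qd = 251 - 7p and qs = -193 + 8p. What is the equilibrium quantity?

q* = 43.8

Set qd = qs: 251 - 7p = -193 + 8p.
444 = 15p, so p* = 29.6.
q* = 251 − 7(29.6) = 43.8.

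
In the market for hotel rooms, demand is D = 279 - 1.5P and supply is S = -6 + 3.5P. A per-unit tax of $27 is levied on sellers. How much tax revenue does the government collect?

Pre-tax equilibrium: P* = 57, Q* = 193.5.
Tax on sellers shifts supply to S = -6 + 3.5(P − 27) = -100.5 + 3.5P.
279 - 1.5P = -100.5 + 3.5P gives buyer price Pb = 75.9; sellers receive Ps = 75.9 − 27 = 48.9.
New quantity: Q = 279 − 1.5(75.9) = 165.15.
Revenue = 27 × 165.15 = 4459.05.

Tax revenue = 4459.05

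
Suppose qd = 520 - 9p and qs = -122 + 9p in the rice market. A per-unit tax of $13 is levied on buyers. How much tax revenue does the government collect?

Pre-tax equilibrium: p* = 107/3, q* = 199.
Tax on buyers shifts demand to qd = 520 − 9(p + 13) = 403 - 9p.
403 - 9p = -122 + 9p gives seller price ps = 175/6; buyers pay pb = 175/6 + 13 = 253/6.
New quantity: q = 520 − 9(253/6) = 140.5.
Revenue = 13 × 140.5 = 1826.5.

Tax revenue = 1826.5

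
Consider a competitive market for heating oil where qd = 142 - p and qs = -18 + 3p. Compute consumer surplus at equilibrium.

Equilibrium: 142 - p = -18 + 3p gives p* = 40, q* = 102.
Demand choke price (qd = 0): p = 142.
CS = ½(142 − 40)(102) = 5202.

Consumer surplus = 5202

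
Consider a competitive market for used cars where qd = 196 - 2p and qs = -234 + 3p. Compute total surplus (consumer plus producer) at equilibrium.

Equilibrium: 196 - 2p = -234 + 3p gives p* = 86, q* = 24.
Demand choke price: p = 98; supply starts at p = 78.
CS = ½(98 − 86)(24) = 144; PS = ½(86 − 78)(24) = 96.

Total surplus = 240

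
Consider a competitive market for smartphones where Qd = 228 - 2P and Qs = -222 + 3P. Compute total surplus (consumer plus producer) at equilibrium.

Equilibrium: 228 - 2P = -222 + 3P gives P* = 90, Q* = 48.
Demand choke price: P = 114; supply starts at P = 74.
CS = ½(114 − 90)(48) = 576; PS = ½(90 − 74)(48) = 384.

Total surplus = 960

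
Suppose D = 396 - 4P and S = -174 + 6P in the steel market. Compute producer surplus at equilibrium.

Equilibrium: 396 - 4P = -174 + 6P gives P* = 57, Q* = 168.
Supply starts at P = 29 (where S = 0).
PS = ½(57 − 29)(168) = 2352.

Producer surplus = 2352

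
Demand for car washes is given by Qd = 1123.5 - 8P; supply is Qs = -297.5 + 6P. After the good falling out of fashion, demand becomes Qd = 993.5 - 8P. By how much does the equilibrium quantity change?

Original equilibrium: P* = 101.5, Q* = 311.5.
New equilibrium: 993.5 - 8P = -297.5 + 6P, so 1291 = 14P and P' = 1291/14; Q' = 993.5 − 8(1291/14) = 3581/14.
Change in quantity: 3581/14 − 311.5 = -390/7.

ΔQ = -390/7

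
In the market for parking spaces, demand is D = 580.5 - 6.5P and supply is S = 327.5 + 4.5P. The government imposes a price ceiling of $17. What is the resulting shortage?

Shortage = 66

Equilibrium price would be P* = 23, so the ceiling at 17 binds.
At P = 17: D = 580.5 − 6.5(17) = 470, S = 327.5 + 4.5(17) = 404.
Shortage = 470 − 404 = 66.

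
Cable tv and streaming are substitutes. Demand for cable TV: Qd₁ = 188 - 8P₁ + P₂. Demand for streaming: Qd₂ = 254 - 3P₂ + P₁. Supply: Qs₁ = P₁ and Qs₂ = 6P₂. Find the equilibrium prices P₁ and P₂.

Market 1: 188 - 8P₁ + P₂ = P₁ → 9P₁ - P₂ = 188.
Market 2: 9P₂ - P₁ = 254.
Eliminating P₂: 9×(1) + 1×(2) gives 80P₁ = 1946, so P₁ = 24.325.
Back-substitute into (2): P₂ = (254 + 1×24.325) / 9 = 30.925.

P₁ = 24.325, P₂ = 30.925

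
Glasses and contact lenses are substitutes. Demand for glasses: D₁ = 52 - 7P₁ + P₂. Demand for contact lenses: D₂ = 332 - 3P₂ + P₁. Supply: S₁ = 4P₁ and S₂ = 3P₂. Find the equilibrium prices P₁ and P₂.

Market 1: 52 - 7P₁ + P₂ = 4P₁ → 11P₁ - P₂ = 52.
Market 2: 6P₂ - P₁ = 332.
Eliminating P₂: 6×(1) + 1×(2) gives 65P₁ = 644, so P₁ = 644/65.
Back-substitute into (2): P₂ = (332 + 1×644/65) / 6 = 3704/65.

P₁ = 644/65, P₂ = 3704/65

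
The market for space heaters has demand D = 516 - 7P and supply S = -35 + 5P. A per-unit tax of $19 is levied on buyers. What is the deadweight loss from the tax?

Deadweight loss = 12635/24

Pre-tax equilibrium: P* = 551/12, Q* = 2335/12.
Tax on buyers shifts demand to D = 516 − 7(P + 19) = 383 - 7P.
383 - 7P = -35 + 5P gives seller price Ps = 209/6; buyers pay Pb = 209/6 + 19 = 323/6.
New quantity: Q = 516 − 7(323/6) = 835/6.
DWL = ½ × 19 × (2335/12 − 835/6) = 12635/24.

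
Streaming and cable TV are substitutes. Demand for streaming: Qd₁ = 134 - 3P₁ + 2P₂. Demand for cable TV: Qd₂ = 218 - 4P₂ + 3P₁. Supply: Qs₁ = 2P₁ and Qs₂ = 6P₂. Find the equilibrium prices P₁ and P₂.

Market 1: 134 - 3P₁ + 2P₂ = 2P₁ → 5P₁ - 2P₂ = 134.
Market 2: 10P₂ - 3P₁ = 218.
Eliminating P₂: 10×(1) + 2×(2) gives 44P₁ = 1776, so P₁ = 444/11.
Back-substitute into (2): P₂ = (218 + 3×444/11) / 10 = 373/11.

P₁ = 444/11, P₂ = 373/11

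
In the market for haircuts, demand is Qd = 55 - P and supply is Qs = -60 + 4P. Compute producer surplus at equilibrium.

Producer surplus = 128

Equilibrium: 55 - P = -60 + 4P gives P* = 23, Q* = 32.
Supply starts at P = 15 (where Qs = 0).
PS = ½(23 − 15)(32) = 128.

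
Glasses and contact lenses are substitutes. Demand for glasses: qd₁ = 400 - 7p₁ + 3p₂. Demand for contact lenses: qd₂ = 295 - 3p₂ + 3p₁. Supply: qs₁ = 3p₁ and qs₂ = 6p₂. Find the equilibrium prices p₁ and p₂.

Market 1: 400 - 7p₁ + 3p₂ = 3p₁ → 10p₁ - 3p₂ = 400.
Market 2: 9p₂ - 3p₁ = 295.
Eliminating p₂: 9×(1) + 3×(2) gives 81p₁ = 4485, so p₁ = 1495/27.
Back-substitute into (2): p₂ = (295 + 3×1495/27) / 9 = 4150/81.

p₁ = 1495/27, p₂ = 4150/81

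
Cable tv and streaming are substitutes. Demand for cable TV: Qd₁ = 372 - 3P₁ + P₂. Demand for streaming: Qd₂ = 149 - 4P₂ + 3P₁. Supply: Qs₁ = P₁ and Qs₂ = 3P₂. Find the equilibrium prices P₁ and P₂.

Market 1: 372 - 3P₁ + P₂ = P₁ → 4P₁ - P₂ = 372.
Market 2: 7P₂ - 3P₁ = 149.
Eliminating P₂: 7×(1) + 1×(2) gives 25P₁ = 2753, so P₁ = 110.12.
Back-substitute into (2): P₂ = (149 + 3×110.12) / 7 = 68.48.

P₁ = 110.12, P₂ = 68.48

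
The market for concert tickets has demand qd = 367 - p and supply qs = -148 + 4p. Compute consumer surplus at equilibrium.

Equilibrium: 367 - p = -148 + 4p gives p* = 103, q* = 264.
Demand choke price (qd = 0): p = 367.
CS = ½(367 − 103)(264) = 34848.

Consumer surplus = 34848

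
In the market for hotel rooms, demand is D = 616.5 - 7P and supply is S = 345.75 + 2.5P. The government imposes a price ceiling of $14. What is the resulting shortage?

Equilibrium price would be P* = 28.5, so the ceiling at 14 binds.
At P = 14: D = 616.5 − 7(14) = 518.5, S = 345.75 + 2.5(14) = 380.75.
Shortage = 518.5 − 380.75 = 137.75.

Shortage = 137.75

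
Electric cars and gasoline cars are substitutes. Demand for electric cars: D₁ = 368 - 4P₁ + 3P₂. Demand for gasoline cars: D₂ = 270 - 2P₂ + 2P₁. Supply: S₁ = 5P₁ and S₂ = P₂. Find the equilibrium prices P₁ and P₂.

P₁ = 638/7, P₂ = 3166/21

Market 1: 368 - 4P₁ + 3P₂ = 5P₁ → 9P₁ - 3P₂ = 368.
Market 2: 3P₂ - 2P₁ = 270.
Eliminating P₂: 3×(1) + 3×(2) gives 21P₁ = 1914, so P₁ = 638/7.
Back-substitute into (2): P₂ = (270 + 2×638/7) / 3 = 3166/21.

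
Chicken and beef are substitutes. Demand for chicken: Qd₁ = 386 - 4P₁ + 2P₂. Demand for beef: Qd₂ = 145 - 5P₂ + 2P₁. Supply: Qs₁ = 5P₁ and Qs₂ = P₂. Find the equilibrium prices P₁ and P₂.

P₁ = 52.12, P₂ = 41.54

Market 1: 386 - 4P₁ + 2P₂ = 5P₁ → 9P₁ - 2P₂ = 386.
Market 2: 6P₂ - 2P₁ = 145.
Eliminating P₂: 6×(1) + 2×(2) gives 50P₁ = 2606, so P₁ = 52.12.
Back-substitute into (2): P₂ = (145 + 2×52.12) / 6 = 41.54.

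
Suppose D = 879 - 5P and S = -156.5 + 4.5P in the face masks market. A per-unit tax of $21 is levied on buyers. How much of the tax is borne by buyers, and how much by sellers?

Pre-tax equilibrium: P* = 109, Q* = 334.
Tax on buyers shifts demand to D = 879 − 5(P + 21) = 774 - 5P.
774 - 5P = -156.5 + 4.5P gives seller price Ps = 1861/19; buyers pay Pb = 1861/19 + 21 = 2260/19.
New quantity: Q = 879 − 5(2260/19) = 5401/19.
Buyer burden = 2260/19 − 109 = 189/19; seller burden = 109 − 1861/19 = 210/19.

Buyers bear 189/19, sellers bear 210/19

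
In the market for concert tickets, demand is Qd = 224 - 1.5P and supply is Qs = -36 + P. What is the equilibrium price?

P* = 104

Set Qd = Qs: 224 - 1.5P = -36 + P.
260 = 2.5P, so P* = 104.
Q* = 224 − 1.5(104) = 68.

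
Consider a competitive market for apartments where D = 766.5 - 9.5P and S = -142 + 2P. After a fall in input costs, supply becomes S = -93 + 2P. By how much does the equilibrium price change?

ΔP = -98/23

Original equilibrium: P* = 79, Q* = 16.
New equilibrium: 766.5 - 9.5P = -93 + 2P, so 859.5 = 11.5P and P' = 1719/23; Q' = 766.5 − 9.5(1719/23) = 1299/23.
Change in price: 1719/23 − 79 = -98/23.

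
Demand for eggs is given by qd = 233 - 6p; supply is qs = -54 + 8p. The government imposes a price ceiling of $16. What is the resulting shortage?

Shortage = 63

Equilibrium price would be p* = 20.5, so the ceiling at 16 binds.
At p = 16: qd = 233 − 6(16) = 137, qs = -54 + 8(16) = 74.
Shortage = 137 − 74 = 63.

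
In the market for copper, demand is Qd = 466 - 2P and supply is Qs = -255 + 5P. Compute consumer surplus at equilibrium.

Consumer surplus = 16900

Equilibrium: 466 - 2P = -255 + 5P gives P* = 103, Q* = 260.
Demand choke price (Qd = 0): P = 233.
CS = ½(233 − 103)(260) = 16900.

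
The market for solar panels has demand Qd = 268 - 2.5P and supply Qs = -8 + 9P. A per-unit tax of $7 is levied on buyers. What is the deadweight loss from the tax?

Pre-tax equilibrium: P* = 24, Q* = 208.
Tax on buyers shifts demand to Qd = 268 − 2.5(P + 7) = 250.5 - 2.5P.
250.5 - 2.5P = -8 + 9P gives seller price Ps = 517/23; buyers pay Pb = 517/23 + 7 = 678/23.
New quantity: Q = 268 − 2.5(678/23) = 4469/23.
DWL = ½ × 7 × (208 − 4469/23) = 2205/46.

Deadweight loss = 2205/46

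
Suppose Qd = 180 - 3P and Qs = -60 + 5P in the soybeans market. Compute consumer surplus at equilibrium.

Equilibrium: 180 - 3P = -60 + 5P gives P* = 30, Q* = 90.
Demand choke price (Qd = 0): P = 60.
CS = ½(60 − 30)(90) = 1350.

Consumer surplus = 1350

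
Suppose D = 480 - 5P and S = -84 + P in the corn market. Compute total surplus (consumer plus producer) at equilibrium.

Total surplus = 60

Equilibrium: 480 - 5P = -84 + P gives P* = 94, Q* = 10.
Demand choke price: P = 96; supply starts at P = 84.
CS = ½(96 − 94)(10) = 10; PS = ½(94 − 84)(10) = 50.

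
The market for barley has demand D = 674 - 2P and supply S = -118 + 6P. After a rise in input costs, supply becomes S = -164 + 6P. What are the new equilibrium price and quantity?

Original equilibrium: P* = 99, Q* = 476.
New equilibrium: 674 - 2P = -164 + 6P, so 838 = 8P and P' = 104.75; Q' = 674 − 2(104.75) = 464.5.

P' = 104.75, Q' = 464.5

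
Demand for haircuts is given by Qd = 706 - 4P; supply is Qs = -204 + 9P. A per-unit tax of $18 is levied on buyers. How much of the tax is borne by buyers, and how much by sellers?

Pre-tax equilibrium: P* = 70, Q* = 426.
Tax on buyers shifts demand to Qd = 706 − 4(P + 18) = 634 - 4P.
634 - 4P = -204 + 9P gives seller price Ps = 838/13; buyers pay Pb = 838/13 + 18 = 1072/13.
New quantity: Q = 706 − 4(1072/13) = 4890/13.
Buyer burden = 1072/13 − 70 = 162/13; seller burden = 70 − 838/13 = 72/13.

Buyers bear 162/13, sellers bear 72/13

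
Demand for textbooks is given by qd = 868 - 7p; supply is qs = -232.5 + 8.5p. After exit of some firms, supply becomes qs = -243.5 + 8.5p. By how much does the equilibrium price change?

Original equilibrium: p* = 71, q* = 371.
New equilibrium: 868 - 7p = -243.5 + 8.5p, so 1111.5 = 15.5p and p' = 2223/31; q' = 868 − 7(2223/31) = 11347/31.
Change in price: 2223/31 − 71 = 22/31.

Δp = 22/31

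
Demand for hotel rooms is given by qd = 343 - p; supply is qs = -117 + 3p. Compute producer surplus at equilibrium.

Equilibrium: 343 - p = -117 + 3p gives p* = 115, q* = 228.
Supply starts at p = 39 (where qs = 0).
PS = ½(115 − 39)(228) = 8664.

Producer surplus = 8664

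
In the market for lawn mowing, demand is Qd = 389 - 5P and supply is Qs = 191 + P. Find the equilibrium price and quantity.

P* = 33, Q* = 224

Set Qd = Qs: 389 - 5P = 191 + P.
198 = 6P, so P* = 33.
Q* = 389 − 5(33) = 224.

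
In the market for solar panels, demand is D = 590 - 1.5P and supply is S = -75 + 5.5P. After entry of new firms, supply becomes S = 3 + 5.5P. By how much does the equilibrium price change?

ΔP = -78/7

Original equilibrium: P* = 95, Q* = 447.5.
New equilibrium: 590 - 1.5P = 3 + 5.5P, so 587 = 7P and P' = 587/7; Q' = 590 − 1.5(587/7) = 6499/14.
Change in price: 587/7 − 95 = -78/7.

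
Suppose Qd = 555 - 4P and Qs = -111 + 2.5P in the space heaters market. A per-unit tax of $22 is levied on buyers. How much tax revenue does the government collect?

Pre-tax equilibrium: P* = 1332/13, Q* = 1887/13.
Tax on buyers shifts demand to Qd = 555 − 4(P + 22) = 467 - 4P.
467 - 4P = -111 + 2.5P gives seller price Ps = 1156/13; buyers pay Pb = 1156/13 + 22 = 1442/13.
New quantity: Q = 555 − 4(1442/13) = 1447/13.
Revenue = 22 × 1447/13 = 31834/13.

Tax revenue = 31834/13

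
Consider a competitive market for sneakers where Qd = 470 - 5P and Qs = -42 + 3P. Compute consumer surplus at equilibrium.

Consumer surplus = 2250

Equilibrium: 470 - 5P = -42 + 3P gives P* = 64, Q* = 150.
Demand choke price (Qd = 0): P = 94.
CS = ½(94 − 64)(150) = 2250.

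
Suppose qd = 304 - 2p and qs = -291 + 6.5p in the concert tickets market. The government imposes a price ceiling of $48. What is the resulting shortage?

Equilibrium price would be p* = 70, so the ceiling at 48 binds.
At p = 48: qd = 304 − 2(48) = 208, qs = -291 + 6.5(48) = 21.
Shortage = 208 − 21 = 187.

Shortage = 187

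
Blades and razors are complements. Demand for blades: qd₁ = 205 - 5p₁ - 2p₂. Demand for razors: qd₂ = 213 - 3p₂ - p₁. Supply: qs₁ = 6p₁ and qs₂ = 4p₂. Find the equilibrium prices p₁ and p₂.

Market 1: 205 - 5p₁ - 2p₂ = 6p₁ → 11p₁ + 2p₂ = 205.
Market 2: 7p₂ + p₁ = 213.
Eliminating p₂: 7×(1) − 2×(2) gives 75p₁ = 1009, so p₁ = 1009/75.
Back-substitute into (2): p₂ = (213 − 1×1009/75) / 7 = 2138/75.

p₁ = 1009/75, p₂ = 2138/75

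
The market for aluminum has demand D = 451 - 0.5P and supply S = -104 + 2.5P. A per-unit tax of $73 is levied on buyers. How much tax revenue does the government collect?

Tax revenue = 287401/12

Pre-tax equilibrium: P* = 185, Q* = 358.5.
Tax on buyers shifts demand to D = 451 − 0.5(P + 73) = 414.5 - 0.5P.
414.5 - 0.5P = -104 + 2.5P gives seller price Ps = 1037/6; buyers pay Pb = 1037/6 + 73 = 1475/6.
New quantity: Q = 451 − 0.5(1475/6) = 3937/12.
Revenue = 73 × 3937/12 = 287401/12.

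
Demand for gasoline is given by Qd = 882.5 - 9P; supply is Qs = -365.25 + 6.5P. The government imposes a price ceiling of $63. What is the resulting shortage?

Equilibrium price would be P* = 80.5, so the ceiling at 63 binds.
At P = 63: Qd = 882.5 − 9(63) = 315.5, Qs = -365.25 + 6.5(63) = 44.25.
Shortage = 315.5 − 44.25 = 271.25.

Shortage = 271.25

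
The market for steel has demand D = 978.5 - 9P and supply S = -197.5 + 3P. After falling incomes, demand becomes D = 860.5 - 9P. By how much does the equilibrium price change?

ΔP = -59/6

Original equilibrium: P* = 98, Q* = 96.5.
New equilibrium: 860.5 - 9P = -197.5 + 3P, so 1058 = 12P and P' = 529/6; Q' = 860.5 − 9(529/6) = 67.
Change in price: 529/6 − 98 = -59/6.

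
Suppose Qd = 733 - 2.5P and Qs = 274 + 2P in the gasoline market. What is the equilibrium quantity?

Set Qd = Qs: 733 - 2.5P = 274 + 2P.
459 = 4.5P, so P* = 102.
Q* = 733 − 2.5(102) = 478.

Q* = 478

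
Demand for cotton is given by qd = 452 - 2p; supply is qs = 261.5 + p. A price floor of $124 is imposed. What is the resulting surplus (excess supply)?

Surplus = 181.5

Equilibrium price would be p* = 63.5, so the floor at 124 binds.
At p = 124: qd = 204, qs = 385.5.
Surplus = 385.5 − 204 = 181.5.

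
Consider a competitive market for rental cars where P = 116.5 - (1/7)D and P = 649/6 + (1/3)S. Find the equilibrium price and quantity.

P* = 114, Q* = 17.5

Set the two price expressions equal: 116.5 - (1/7)Q = 649/6 + (1/3)Q.
25/3 = (10/21)Q, so Q* = 17.5.
P* = 116.5 − (1/7)(17.5) = 114.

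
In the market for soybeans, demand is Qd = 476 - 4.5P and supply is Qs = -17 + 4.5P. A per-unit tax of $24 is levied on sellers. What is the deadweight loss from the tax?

Pre-tax equilibrium: P* = 493/9, Q* = 229.5.
Tax on sellers shifts supply to Qs = -17 + 4.5(P − 24) = -125 + 4.5P.
476 - 4.5P = -125 + 4.5P gives buyer price Pb = 601/9; sellers receive Ps = 601/9 − 24 = 385/9.
New quantity: Q = 476 − 4.5(601/9) = 175.5.
DWL = ½ × 24 × (229.5 − 175.5) = 648.

Deadweight loss = 648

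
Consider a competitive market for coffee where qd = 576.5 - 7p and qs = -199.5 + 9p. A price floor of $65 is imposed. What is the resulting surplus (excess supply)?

Equilibrium price would be p* = 48.5, so the floor at 65 binds.
At p = 65: qd = 121.5, qs = 385.5.
Surplus = 385.5 − 121.5 = 264.

Surplus = 264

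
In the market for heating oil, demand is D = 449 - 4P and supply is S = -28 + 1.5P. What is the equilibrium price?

P* = 954/11

Set D = S: 449 - 4P = -28 + 1.5P.
477 = 5.5P, so P* = 954/11.
Q* = 449 − 4(954/11) = 1123/11.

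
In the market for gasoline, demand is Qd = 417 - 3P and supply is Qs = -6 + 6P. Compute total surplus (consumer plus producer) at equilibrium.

Equilibrium: 417 - 3P = -6 + 6P gives P* = 47, Q* = 276.
Demand choke price: P = 139; supply starts at P = 1.
CS = ½(139 − 47)(276) = 12696; PS = ½(47 − 1)(276) = 6348.

Total surplus = 19044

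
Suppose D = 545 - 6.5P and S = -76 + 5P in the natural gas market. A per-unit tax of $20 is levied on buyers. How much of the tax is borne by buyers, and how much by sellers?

Pre-tax equilibrium: P* = 54, Q* = 194.
Tax on buyers shifts demand to D = 545 − 6.5(P + 20) = 415 - 6.5P.
415 - 6.5P = -76 + 5P gives seller price Ps = 982/23; buyers pay Pb = 982/23 + 20 = 1442/23.
New quantity: Q = 545 − 6.5(1442/23) = 3162/23.
Buyer burden = 1442/23 − 54 = 200/23; seller burden = 54 − 982/23 = 260/23.

Buyers bear 200/23, sellers bear 260/23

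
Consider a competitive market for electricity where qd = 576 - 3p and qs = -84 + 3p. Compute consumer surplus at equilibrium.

Consumer surplus = 10086

Equilibrium: 576 - 3p = -84 + 3p gives p* = 110, q* = 246.
Demand choke price (qd = 0): p = 192.
CS = ½(192 − 110)(246) = 10086.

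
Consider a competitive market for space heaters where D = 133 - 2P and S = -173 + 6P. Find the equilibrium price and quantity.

P* = 38.25, Q* = 56.5

Set D = S: 133 - 2P = -173 + 6P.
306 = 8P, so P* = 38.25.
Q* = 133 − 2(38.25) = 56.5.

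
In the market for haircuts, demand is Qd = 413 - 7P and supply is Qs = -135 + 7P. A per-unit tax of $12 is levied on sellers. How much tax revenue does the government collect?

Pre-tax equilibrium: P* = 274/7, Q* = 139.
Tax on sellers shifts supply to Qs = -135 + 7(P − 12) = -219 + 7P.
413 - 7P = -219 + 7P gives buyer price Pb = 316/7; sellers receive Ps = 316/7 − 12 = 232/7.
New quantity: Q = 413 − 7(316/7) = 97.
Revenue = 12 × 97 = 1164.

Tax revenue = 1164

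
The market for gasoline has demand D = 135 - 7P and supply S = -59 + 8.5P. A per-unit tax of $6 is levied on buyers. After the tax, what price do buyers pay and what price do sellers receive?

Pre-tax equilibrium: P* = 388/31, Q* = 1469/31.
Tax on buyers shifts demand to D = 135 − 7(P + 6) = 93 - 7P.
93 - 7P = -59 + 8.5P gives seller price Ps = 304/31; buyers pay Pb = 304/31 + 6 = 490/31.
New quantity: Q = 135 − 7(490/31) = 755/31.

Buyers pay 490/31, sellers receive 304/31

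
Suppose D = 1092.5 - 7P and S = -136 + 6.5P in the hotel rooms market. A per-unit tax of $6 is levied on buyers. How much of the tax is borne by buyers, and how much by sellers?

Buyers bear 26/9, sellers bear 28/9

Pre-tax equilibrium: P* = 91, Q* = 455.5.
Tax on buyers shifts demand to D = 1092.5 − 7(P + 6) = 1050.5 - 7P.
1050.5 - 7P = -136 + 6.5P gives seller price Ps = 791/9; buyers pay Pb = 791/9 + 6 = 845/9.
New quantity: Q = 1092.5 − 7(845/9) = 7835/18.
Buyer burden = 845/9 − 91 = 26/9; seller burden = 91 − 791/9 = 28/9.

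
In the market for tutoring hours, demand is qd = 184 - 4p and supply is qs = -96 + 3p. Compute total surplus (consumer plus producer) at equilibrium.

Total surplus = 168

Equilibrium: 184 - 4p = -96 + 3p gives p* = 40, q* = 24.
Demand choke price: p = 46; supply starts at p = 32.
CS = ½(46 − 40)(24) = 72; PS = ½(40 − 32)(24) = 96.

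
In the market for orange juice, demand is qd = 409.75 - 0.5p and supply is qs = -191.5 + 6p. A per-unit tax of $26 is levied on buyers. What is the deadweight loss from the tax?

Deadweight loss = 156

Pre-tax equilibrium: p* = 92.5, q* = 363.5.
Tax on buyers shifts demand to qd = 409.75 − 0.5(p + 26) = 396.75 - 0.5p.
396.75 - 0.5p = -191.5 + 6p gives seller price ps = 90.5; buyers pay pb = 90.5 + 26 = 116.5.
New quantity: q = 409.75 − 0.5(116.5) = 351.5.
DWL = ½ × 26 × (363.5 − 351.5) = 156.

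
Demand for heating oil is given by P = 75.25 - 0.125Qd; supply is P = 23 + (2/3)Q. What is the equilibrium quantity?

Set the two price expressions equal: 75.25 - 0.125Q = 23 + (2/3)Q.
52.25 = (19/24)Q, so Q* = 66.
P* = 75.25 − (0.125)(66) = 67.

Q* = 66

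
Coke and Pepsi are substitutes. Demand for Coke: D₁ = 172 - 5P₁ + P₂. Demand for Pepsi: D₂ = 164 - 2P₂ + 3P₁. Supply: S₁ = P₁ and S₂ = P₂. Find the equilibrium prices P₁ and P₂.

Market 1: 172 - 5P₁ + P₂ = P₁ → 6P₁ - P₂ = 172.
Market 2: 3P₂ - 3P₁ = 164.
Eliminating P₂: 3×(1) + 1×(2) gives 15P₁ = 680, so P₁ = 136/3.
Back-substitute into (2): P₂ = (164 + 3×136/3) / 3 = 100.

P₁ = 136/3, P₂ = 100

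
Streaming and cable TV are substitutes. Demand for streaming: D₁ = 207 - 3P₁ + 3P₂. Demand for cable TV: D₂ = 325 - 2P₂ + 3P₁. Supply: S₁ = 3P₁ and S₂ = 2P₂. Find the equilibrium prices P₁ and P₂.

P₁ = 120.2, P₂ = 171.4

Market 1: 207 - 3P₁ + 3P₂ = 3P₁ → 6P₁ - 3P₂ = 207.
Market 2: 4P₂ - 3P₁ = 325.
Eliminating P₂: 4×(1) + 3×(2) gives 15P₁ = 1803, so P₁ = 120.2.
Back-substitute into (2): P₂ = (325 + 3×120.2) / 4 = 171.4.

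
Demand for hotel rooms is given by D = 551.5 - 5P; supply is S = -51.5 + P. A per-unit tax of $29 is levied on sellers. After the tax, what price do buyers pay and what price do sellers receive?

Buyers pay 316/3, sellers receive 229/3

Pre-tax equilibrium: P* = 100.5, Q* = 49.
Tax on sellers shifts supply to S = -51.5 + 1(P − 29) = -80.5 + P.
551.5 - 5P = -80.5 + P gives buyer price Pb = 316/3; sellers receive Ps = 316/3 − 29 = 229/3.
New quantity: Q = 551.5 − 5(316/3) = 149/6.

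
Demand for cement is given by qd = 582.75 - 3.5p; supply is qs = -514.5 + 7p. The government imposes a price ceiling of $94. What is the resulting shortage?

Shortage = 110.25

Equilibrium price would be p* = 104.5, so the ceiling at 94 binds.
At p = 94: qd = 582.75 − 3.5(94) = 253.75, qs = -514.5 + 7(94) = 143.5.
Shortage = 253.75 − 143.5 = 110.25.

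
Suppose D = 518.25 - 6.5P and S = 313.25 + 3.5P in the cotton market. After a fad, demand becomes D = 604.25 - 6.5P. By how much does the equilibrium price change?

ΔP = 8.6

Original equilibrium: P* = 20.5, Q* = 385.
New equilibrium: 604.25 - 6.5P = 313.25 + 3.5P, so 291 = 10P and P' = 29.1; Q' = 604.25 − 6.5(29.1) = 415.1.
Change in price: 29.1 − 20.5 = 8.6.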